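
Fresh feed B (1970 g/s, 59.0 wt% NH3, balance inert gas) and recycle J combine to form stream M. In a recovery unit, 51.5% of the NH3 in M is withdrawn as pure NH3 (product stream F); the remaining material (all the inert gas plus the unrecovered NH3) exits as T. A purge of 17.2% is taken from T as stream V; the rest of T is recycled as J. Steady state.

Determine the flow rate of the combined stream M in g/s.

inert gas enters only via B and leaves only via the purge: 1970×0.410 = 0.172×(inert gas in T), and the recovery unit passes all inert gas, so inert gas in M = inert gas in T = 4695.9 g/s.
NH3 in M: m_A = 1970×0.590 + (1−0.172)·(1−0.515)·m_A, so m_A = 1162.3/0.5984 = 1942.3 g/s.
M = 1942.3 + 4695.9 = 6638.2 g/s.

6638 g/s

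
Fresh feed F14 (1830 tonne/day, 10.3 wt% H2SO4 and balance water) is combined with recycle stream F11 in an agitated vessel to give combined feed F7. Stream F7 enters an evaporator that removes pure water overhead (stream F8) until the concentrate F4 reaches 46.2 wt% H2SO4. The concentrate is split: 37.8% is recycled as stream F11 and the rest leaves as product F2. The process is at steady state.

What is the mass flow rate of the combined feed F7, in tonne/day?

2078 tonne/day

Overall H2SO4 balance (none leaves overhead): H2SO4 in fresh feed = H2SO4 in product, i.e. 1830×0.103 = (1−0.378)·F4·0.462.
F4 = 188.49/(0.462×0.622) = 655.93 tonne/day.
Recycle F11 = 0.378×655.93 = 247.94 tonne/day.
Combined feed F7 = 1830 + 247.94 = 2077.9 tonne/day.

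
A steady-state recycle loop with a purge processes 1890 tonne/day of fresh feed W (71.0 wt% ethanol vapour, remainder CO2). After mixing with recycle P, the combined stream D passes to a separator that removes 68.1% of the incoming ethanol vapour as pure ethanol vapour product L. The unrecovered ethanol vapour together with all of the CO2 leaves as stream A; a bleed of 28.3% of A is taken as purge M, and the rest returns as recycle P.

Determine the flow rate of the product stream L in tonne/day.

ethanol vapour in D: m_A = 1890×0.710 + (1−0.283)·(1−0.681)·m_A, so m_A = 1341.9/0.7713 = 1739.8 tonne/day.
Product L = 0.681×1739.8 = 1184.8 tonne/day.

1185 tonne/day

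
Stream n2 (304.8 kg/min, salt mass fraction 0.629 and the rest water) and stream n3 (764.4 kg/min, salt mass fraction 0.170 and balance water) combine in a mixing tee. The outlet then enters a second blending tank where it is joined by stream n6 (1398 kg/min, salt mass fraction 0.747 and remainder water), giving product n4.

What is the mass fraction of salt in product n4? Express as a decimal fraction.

Overall, product flow = 2467.2 kg/min.
salt in = 304.8×0.629 + 764.4×0.170 + 1398×0.747 = 1366 kg/min.
salt fraction in n4 = 0.554.

0.554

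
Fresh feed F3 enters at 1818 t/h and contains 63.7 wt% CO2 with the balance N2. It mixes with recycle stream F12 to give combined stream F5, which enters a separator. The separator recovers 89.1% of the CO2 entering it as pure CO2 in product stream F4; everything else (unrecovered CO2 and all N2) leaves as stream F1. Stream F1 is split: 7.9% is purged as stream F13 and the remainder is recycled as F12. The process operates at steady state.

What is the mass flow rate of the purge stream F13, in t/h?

671 t/h

N2 enters only via F3 and leaves only via the purge: 1818×0.363 = 0.079×(N2 in F1), and the separator passes all N2, so N2 in F5 = N2 in F1 = 8353.6 t/h.
CO2 in F5: m_A = 1818×0.637 + (1−0.079)·(1−0.891)·m_A, so m_A = 1158.1/0.8996 = 1287.3 t/h.
F1 = (1−0.891)×1287.3 + 8353.6 = 8493.9 t/h.
Purge F13 = 0.079×8493.9 = 671.02 t/h.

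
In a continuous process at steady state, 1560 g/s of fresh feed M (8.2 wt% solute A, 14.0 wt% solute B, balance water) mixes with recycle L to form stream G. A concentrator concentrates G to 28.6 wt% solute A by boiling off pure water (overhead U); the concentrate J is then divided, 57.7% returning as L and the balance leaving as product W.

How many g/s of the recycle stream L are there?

Overall solute A balance (none leaves overhead): solute A in fresh feed = solute A in product, i.e. 1560×0.082 = (1−0.577)·J·0.286.
J = 127.92/(0.286×0.423) = 1057.4 g/s.
Recycle L = 0.577×1057.4 = 610.11 g/s.

610.1 g/s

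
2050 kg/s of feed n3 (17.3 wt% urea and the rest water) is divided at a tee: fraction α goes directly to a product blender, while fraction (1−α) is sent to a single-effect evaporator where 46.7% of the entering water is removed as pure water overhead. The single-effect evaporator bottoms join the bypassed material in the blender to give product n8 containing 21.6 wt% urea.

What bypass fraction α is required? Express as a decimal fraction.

All 2050×0.173 = 354.65 kg/s of urea reaches n8, so n8 = 354.65/0.216 = 1641.9 kg/s and vapour = 408.1 kg/s.
The evaporator receives (1−α)·2050 of feed at 0.827 water and removes 0.467 of that water:
0.467×0.827×(1−α)×2050 = 408.1
(1−α) = 408.1/791.73 = 0.5155;  α = 0.4845.

0.485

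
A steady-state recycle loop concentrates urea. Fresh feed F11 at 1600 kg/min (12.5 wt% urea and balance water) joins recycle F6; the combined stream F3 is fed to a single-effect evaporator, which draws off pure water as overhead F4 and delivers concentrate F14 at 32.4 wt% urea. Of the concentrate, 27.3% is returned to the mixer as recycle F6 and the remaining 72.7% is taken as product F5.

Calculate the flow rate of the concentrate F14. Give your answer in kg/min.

Overall urea balance (none leaves overhead): urea in fresh feed = urea in product, i.e. 1600×0.125 = (1−0.273)·F14·0.324.
F14 = 200/(0.324×0.727) = 849.08 kg/min.

849.1 kg/min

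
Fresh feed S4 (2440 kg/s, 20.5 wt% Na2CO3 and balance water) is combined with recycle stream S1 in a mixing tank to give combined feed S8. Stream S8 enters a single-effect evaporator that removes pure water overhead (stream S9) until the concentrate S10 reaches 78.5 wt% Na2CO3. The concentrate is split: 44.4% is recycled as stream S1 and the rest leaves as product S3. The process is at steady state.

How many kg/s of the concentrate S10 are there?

Overall Na2CO3 balance (none leaves overhead): Na2CO3 in fresh feed = Na2CO3 in product, i.e. 2440×0.205 = (1−0.444)·S10·0.785.
S10 = 500.2/(0.785×0.556) = 1146 kg/s.

1146 kg/s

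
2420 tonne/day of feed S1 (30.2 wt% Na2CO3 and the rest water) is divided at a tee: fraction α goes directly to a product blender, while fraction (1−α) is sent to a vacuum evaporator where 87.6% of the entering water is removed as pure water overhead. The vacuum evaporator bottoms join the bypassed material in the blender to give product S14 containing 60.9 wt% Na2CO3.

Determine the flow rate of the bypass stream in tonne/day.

All 2420×0.302 = 730.84 tonne/day of Na2CO3 reaches S14, so S14 = 730.84/0.609 = 1200.1 tonne/day and vapour = 1219.9 tonne/day.
The evaporator receives (1−α)·2420 of feed at 0.698 water and removes 0.876 of that water:
0.876×0.698×(1−α)×2420 = 1219.9
(1−α) = 1219.9/1479.7 = 0.8244;  α = 0.1756.
Bypass flow = 0.1756×2420 = 424.84 tonne/day.

424.8 tonne/day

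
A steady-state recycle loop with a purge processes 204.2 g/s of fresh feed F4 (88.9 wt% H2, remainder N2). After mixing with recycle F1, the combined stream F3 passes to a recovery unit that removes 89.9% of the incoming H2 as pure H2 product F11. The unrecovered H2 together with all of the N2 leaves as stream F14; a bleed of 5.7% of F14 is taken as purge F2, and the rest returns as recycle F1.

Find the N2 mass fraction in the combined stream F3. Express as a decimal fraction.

0.6646

N2 enters only via F4 and leaves only via the purge: 204.2×0.111 = 0.057×(N2 in F14), and the recovery unit passes all N2, so N2 in F3 = N2 in F14 = 397.65 g/s.
H2 in F3: m_A = 204.2×0.889 + (1−0.057)·(1−0.899)·m_A, so m_A = 181.53/0.9048 = 200.64 g/s.
F3 = 200.64 + 397.65 = 598.3 g/s.
N2 fraction in F3 = 397.65/598.3 = 0.6646.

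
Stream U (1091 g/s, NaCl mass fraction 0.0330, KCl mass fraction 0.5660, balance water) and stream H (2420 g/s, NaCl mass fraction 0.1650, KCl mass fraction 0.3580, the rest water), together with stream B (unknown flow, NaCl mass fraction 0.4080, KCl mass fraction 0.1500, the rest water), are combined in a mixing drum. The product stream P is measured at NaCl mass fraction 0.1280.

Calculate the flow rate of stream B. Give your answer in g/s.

Let B be the unknown flow. Total out = 3511 + B.
NaCl balance: 435.3 + 0.408·B = 0.128·(3511 + B)
(0.408 − 0.128)·B = 0.128×3511 − 435.3 = 14.105
B = 14.105 / 0.280 = 50.375 g/s

50.38 g/s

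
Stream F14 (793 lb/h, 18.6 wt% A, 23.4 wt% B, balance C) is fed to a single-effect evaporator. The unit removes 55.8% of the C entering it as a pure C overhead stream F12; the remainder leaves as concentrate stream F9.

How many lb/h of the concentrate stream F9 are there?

536.4 lb/h

C entering = 793×0.580 = 459.94 lb/h; overhead removed = 0.558×459.94 = 256.65 lb/h.
Concentrate = 793 − 256.65 = 536.35 lb/h.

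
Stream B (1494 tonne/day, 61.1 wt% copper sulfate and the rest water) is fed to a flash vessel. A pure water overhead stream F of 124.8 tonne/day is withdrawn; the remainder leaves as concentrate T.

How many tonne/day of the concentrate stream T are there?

1369 tonne/day

Concentrate = 1494 − 124.8 = 1369.2 tonne/day.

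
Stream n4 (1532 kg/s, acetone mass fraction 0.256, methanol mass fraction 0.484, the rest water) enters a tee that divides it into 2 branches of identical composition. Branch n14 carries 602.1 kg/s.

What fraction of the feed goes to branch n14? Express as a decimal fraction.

0.393

Fraction to n14 = 602.1/1532 = 0.3930.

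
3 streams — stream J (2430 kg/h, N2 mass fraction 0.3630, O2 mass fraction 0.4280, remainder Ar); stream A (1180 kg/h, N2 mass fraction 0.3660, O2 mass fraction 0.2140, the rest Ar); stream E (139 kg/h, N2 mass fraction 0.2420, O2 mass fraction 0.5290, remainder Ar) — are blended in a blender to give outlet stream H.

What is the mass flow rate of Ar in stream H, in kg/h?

Ar out = Ar in = 2430×0.209 + 1180×0.420 + 139×0.229 = 1035.3 kg/h.

1035 kg/h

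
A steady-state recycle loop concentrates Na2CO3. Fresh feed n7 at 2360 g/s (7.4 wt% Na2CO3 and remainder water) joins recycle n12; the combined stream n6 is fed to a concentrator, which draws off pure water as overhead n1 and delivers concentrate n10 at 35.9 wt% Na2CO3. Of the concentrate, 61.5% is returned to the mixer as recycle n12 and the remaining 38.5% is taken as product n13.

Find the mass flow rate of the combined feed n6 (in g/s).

3137 g/s

Overall Na2CO3 balance (none leaves overhead): Na2CO3 in fresh feed = Na2CO3 in product, i.e. 2360×0.074 = (1−0.615)·n10·0.359.
n10 = 174.64/(0.359×0.385) = 1263.5 g/s.
Recycle n12 = 0.615×1263.5 = 777.08 g/s.
Combined feed n6 = 2360 + 777.08 = 3137.1 g/s.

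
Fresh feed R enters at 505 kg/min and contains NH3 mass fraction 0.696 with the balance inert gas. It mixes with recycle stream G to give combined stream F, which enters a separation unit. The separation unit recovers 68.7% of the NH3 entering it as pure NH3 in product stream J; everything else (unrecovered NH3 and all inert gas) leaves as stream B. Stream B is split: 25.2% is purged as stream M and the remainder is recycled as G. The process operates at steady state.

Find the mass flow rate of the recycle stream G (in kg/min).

563.1 kg/min

inert gas enters only via R and leaves only via the purge: 505×0.304 = 0.252×(inert gas in B), and the separation unit passes all inert gas, so inert gas in F = inert gas in B = 609.21 kg/min.
NH3 in F: m_A = 505×0.696 + (1−0.252)·(1−0.687)·m_A, so m_A = 351.48/0.7659 = 458.93 kg/min.
B = (1−0.687)×458.93 + 609.21 = 752.85 kg/min.
Recycle G = (1−0.252)×752.85 = 563.13 kg/min.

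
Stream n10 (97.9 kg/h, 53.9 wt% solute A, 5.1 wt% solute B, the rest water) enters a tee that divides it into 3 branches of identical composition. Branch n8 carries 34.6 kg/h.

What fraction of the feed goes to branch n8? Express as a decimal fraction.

0.353

Fraction to n8 = 34.6/97.9 = 0.3534.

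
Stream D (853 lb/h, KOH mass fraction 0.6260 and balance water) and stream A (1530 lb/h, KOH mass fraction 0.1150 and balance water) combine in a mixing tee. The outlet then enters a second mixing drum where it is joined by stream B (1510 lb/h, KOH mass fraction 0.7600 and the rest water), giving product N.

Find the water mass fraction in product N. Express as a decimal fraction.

0.5229

Overall, product flow = 3893 lb/h.
water in = 853×0.374 + 1530×0.885 + 1510×0.240 = 2035.5 lb/h.
water fraction in N = 0.5229.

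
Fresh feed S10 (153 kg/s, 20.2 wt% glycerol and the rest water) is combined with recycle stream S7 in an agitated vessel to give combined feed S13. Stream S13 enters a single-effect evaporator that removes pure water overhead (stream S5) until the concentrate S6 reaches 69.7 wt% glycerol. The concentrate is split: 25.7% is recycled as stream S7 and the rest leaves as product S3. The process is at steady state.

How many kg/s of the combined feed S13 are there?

Overall glycerol balance (none leaves overhead): glycerol in fresh feed = glycerol in product, i.e. 153×0.202 = (1−0.257)·S6·0.697.
S6 = 30.906/(0.697×0.743) = 59.679 kg/s.
Recycle S7 = 0.257×59.679 = 15.337 kg/s.
Combined feed S13 = 153 + 15.337 = 168.34 kg/s.

168.3 kg/s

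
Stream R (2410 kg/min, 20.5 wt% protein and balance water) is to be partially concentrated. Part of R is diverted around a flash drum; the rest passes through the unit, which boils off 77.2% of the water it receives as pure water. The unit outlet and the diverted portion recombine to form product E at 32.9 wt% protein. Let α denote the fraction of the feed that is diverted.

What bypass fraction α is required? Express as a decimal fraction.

All 2410×0.205 = 494.05 kg/min of protein reaches E, so E = 494.05/0.329 = 1501.7 kg/min and vapour = 908.33 kg/min.
The evaporator receives (1−α)·2410 of feed at 0.795 water and removes 0.772 of that water:
0.772×0.795×(1−α)×2410 = 908.33
(1−α) = 908.33/1479.1 = 0.6141;  α = 0.3859.

0.386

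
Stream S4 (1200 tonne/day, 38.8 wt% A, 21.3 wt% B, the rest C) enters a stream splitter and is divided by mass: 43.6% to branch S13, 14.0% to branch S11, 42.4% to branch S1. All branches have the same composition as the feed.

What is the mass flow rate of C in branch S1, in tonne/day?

Branch S1 total = 0.424×1200 = 508.8 tonne/day.
C in S1 = 0.399×508.8 = 203.01 tonne/day.

203 tonne/day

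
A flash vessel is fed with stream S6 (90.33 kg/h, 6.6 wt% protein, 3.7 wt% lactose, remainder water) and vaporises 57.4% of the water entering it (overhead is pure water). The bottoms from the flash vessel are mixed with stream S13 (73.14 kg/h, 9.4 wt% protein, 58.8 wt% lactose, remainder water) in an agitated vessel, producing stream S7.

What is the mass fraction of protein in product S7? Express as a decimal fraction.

0.1098

Vapour removed = 0.574×0.897×90.33 = 46.509 kg/h; concentrate = 43.821 kg/h.
protein reaching the mixer = 5.9618 (from concentrate) + 73.14×0.094 = 12.837 kg/h.
Product flow = 43.821 + 73.14 = 116.96 kg/h; protein fraction = 0.1098.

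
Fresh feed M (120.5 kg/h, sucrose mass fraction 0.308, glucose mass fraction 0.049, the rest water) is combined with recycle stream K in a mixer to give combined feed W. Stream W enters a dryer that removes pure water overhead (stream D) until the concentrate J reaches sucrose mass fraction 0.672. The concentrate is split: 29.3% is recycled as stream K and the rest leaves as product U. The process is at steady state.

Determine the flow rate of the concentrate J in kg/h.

Overall sucrose balance (none leaves overhead): sucrose in fresh feed = sucrose in product, i.e. 120.5×0.308 = (1−0.293)·J·0.672.
J = 37.114/(0.672×0.707) = 78.118 kg/h.

78.12 kg/h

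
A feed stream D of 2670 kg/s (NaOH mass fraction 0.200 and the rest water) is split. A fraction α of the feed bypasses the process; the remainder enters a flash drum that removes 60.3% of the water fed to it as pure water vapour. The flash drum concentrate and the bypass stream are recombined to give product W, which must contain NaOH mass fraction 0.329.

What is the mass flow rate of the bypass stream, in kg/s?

All 2670×0.200 = 534 kg/s of NaOH reaches W, so W = 534/0.329 = 1623.1 kg/s and vapour = 1046.9 kg/s.
The evaporator receives (1−α)·2670 of feed at 0.800 water and removes 0.603 of that water:
0.603×0.800×(1−α)×2670 = 1046.9
(1−α) = 1046.9/1288 = 0.8128;  α = 0.1872.
Bypass flow = 0.1872×2670 = 499.81 kg/s.

499.8 kg/s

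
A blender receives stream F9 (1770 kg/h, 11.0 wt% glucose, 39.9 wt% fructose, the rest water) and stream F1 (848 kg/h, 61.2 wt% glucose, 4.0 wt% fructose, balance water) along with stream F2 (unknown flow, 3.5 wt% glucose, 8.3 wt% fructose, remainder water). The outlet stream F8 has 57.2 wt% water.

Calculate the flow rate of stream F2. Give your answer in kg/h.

Let F2 be the unknown flow. Total out = 2618 + F2.
water balance: 1164.2 + 0.882·F2 = 0.572·(2618 + F2)
(0.882 − 0.572)·F2 = 0.572×2618 − 1164.2 = 333.32
F2 = 333.32 / 0.310 = 1075.2 kg/h

1075 kg/h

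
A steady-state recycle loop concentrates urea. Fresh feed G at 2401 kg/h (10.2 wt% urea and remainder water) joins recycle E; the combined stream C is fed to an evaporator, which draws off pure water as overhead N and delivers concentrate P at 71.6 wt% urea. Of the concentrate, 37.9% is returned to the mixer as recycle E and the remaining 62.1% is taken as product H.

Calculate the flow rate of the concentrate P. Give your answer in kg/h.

550.8 kg/h

Overall urea balance (none leaves overhead): urea in fresh feed = urea in product, i.e. 2401×0.102 = (1−0.379)·P·0.716.
P = 244.9/(0.716×0.621) = 550.79 kg/h.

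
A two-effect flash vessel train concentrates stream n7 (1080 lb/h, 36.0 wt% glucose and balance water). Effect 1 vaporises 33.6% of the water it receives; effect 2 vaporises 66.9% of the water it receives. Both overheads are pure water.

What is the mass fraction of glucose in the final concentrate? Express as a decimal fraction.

water in feed = 1080×0.640 = 691.2 lb/h.
After stage 1: water left = (1−0.336)×691.2 = 458.96; stream total = 847.76 lb/h.
After stage 2: water left = (1−0.669)×458.96 = 151.91; final concentrate = 540.71 lb/h.
glucose fraction = 388.8/540.71 = 0.719.

0.719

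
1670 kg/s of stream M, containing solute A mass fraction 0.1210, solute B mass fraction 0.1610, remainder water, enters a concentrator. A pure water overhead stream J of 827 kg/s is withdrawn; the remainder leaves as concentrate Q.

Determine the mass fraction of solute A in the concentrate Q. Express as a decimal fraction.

0.2397

solute A is not removed: 1670×0.121 = 202.07 kg/s of solute A enters Q.
Concentrate = 1670 − 827 = 843 kg/s.
Mass fraction = 202.07/843 = 0.2397.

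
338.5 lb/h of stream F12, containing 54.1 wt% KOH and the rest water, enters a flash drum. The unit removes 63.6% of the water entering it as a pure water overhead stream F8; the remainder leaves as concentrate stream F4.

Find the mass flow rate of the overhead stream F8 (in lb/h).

water entering = 338.5×0.459 = 155.37 lb/h; overhead removed = 0.636×155.37 = 98.816 lb/h.

98.82 lb/h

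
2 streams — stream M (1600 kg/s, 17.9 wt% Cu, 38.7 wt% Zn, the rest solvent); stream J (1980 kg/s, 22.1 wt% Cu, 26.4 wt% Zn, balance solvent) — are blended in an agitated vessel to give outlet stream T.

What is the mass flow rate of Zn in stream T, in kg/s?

1142 kg/s

Zn out = Zn in = 1600×0.387 + 1980×0.264 = 1141.9 kg/s.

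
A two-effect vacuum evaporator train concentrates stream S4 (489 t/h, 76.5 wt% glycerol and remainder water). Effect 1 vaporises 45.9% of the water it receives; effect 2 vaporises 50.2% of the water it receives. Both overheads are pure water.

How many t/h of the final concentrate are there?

405 t/h

water in feed = 489×0.235 = 114.91 t/h.
After stage 1: water left = (1−0.459)×114.91 = 62.169; stream total = 436.25 t/h.
After stage 2: water left = (1−0.502)×62.169 = 30.96; final concentrate = 405.05 t/h.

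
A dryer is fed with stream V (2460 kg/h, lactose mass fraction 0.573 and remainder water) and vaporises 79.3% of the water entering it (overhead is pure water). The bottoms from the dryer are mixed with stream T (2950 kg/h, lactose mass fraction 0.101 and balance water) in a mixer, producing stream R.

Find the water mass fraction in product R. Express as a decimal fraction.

Vapour removed = 0.793×0.427×2460 = 832.98 kg/h; concentrate = 1627 kg/h.
water reaching the mixer = 217.44 (from concentrate) + 2950×0.899 = 2869.5 kg/h.
Product flow = 1627 + 2950 = 4577 kg/h; water fraction = 0.627.

0.627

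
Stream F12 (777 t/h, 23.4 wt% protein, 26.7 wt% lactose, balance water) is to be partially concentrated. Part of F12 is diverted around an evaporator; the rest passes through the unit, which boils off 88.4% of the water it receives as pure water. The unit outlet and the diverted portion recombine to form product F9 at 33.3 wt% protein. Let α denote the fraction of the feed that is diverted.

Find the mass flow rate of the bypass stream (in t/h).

All 777×0.234 = 181.82 t/h of protein reaches F9, so F9 = 181.82/0.333 = 546 t/h and vapour = 231 t/h.
The evaporator receives (1−α)·777 of feed at 0.499 water and removes 0.884 of that water:
0.884×0.499×(1−α)×777 = 231
(1−α) = 231/342.75 = 0.6740;  α = 0.3260.
Bypass flow = 0.3260×777 = 253.33 t/h.

253.3 t/h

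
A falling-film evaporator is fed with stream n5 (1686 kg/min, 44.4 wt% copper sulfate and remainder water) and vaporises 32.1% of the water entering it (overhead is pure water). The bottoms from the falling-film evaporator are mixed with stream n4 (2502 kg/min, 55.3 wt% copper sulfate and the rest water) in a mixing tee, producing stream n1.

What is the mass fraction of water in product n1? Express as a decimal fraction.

0.451

Vapour removed = 0.321×0.556×1686 = 300.91 kg/min; concentrate = 1385.1 kg/min.
water reaching the mixer = 636.51 (from concentrate) + 2502×0.447 = 1754.9 kg/min.
Product flow = 1385.1 + 2502 = 3887.1 kg/min; water fraction = 0.451.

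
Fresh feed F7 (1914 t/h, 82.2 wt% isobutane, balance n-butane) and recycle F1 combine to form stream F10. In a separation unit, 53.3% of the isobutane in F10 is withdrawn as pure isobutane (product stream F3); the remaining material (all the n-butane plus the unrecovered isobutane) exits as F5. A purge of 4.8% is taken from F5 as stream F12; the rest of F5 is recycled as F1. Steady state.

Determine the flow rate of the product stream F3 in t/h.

1510 t/h

isobutane in F10: m_A = 1914×0.822 + (1−0.048)·(1−0.533)·m_A, so m_A = 1573.3/0.5554 = 2832.7 t/h.
Product F3 = 0.533×2832.7 = 1509.8 t/h.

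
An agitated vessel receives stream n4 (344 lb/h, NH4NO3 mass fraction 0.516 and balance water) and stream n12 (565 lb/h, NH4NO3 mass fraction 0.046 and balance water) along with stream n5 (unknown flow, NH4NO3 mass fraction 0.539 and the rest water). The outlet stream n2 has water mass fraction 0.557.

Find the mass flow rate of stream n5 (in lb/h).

Let n5 be the unknown flow. Total out = 909 + n5.
water balance: 705.51 + 0.461·n5 = 0.557·(909 + n5)
(0.461 − 0.557)·n5 = 0.557×909 − 705.51 = -199.19
n5 = -199.19 / -0.096 = 2074.9 lb/h

2075 lb/h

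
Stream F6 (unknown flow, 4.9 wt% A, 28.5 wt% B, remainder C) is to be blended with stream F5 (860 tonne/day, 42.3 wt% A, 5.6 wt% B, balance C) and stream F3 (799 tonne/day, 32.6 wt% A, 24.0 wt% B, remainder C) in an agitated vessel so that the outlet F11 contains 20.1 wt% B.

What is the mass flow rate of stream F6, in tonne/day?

Let F6 be the unknown flow. Total out = 1659 + F6.
B balance: 239.92 + 0.285·F6 = 0.201·(1659 + F6)
(0.285 − 0.201)·F6 = 0.201×1659 − 239.92 = 93.539
F6 = 93.539 / 0.084 = 1113.6 tonne/day

1114 tonne/day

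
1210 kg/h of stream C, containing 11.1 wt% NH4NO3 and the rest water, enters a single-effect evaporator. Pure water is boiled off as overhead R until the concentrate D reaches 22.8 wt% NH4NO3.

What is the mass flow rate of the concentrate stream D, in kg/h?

NH4NO3 is conserved: 1210×0.111 = 134.31 kg/h all reports to the concentrate.
Concentrate = 134.31/(target fraction) = 589.08 kg/h.

589.1 kg/h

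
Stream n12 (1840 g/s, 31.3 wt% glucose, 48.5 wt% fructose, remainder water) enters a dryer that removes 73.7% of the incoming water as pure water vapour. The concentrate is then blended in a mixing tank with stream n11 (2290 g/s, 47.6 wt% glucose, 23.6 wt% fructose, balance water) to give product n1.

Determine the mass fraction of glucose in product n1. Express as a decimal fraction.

0.432

Vapour removed = 0.737×0.202×1840 = 273.93 g/s; concentrate = 1566.1 g/s.
glucose reaching the mixer = 575.92 (from concentrate) + 2290×0.476 = 1666 g/s.
Product flow = 1566.1 + 2290 = 3856.1 g/s; glucose fraction = 0.432.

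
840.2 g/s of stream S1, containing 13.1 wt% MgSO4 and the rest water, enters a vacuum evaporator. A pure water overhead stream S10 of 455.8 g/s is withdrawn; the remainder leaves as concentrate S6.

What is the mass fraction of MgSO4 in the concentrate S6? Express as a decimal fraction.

0.2863

MgSO4 is not removed: 840.2×0.131 = 110.07 g/s of MgSO4 enters S6.
Concentrate = 840.2 − 455.8 = 384.4 g/s.
Mass fraction = 110.07/384.4 = 0.2863.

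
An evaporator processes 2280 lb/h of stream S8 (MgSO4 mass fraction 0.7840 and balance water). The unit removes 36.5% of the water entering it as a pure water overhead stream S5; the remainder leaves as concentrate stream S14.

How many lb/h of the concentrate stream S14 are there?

2100 lb/h

water entering = 2280×0.216 = 492.48 lb/h; overhead removed = 0.365×492.48 = 179.76 lb/h.
Concentrate = 2280 − 179.76 = 2100.2 lb/h.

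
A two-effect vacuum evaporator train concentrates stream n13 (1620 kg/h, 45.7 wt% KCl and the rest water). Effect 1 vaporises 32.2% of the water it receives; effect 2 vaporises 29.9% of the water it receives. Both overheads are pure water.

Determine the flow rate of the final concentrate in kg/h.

1158 kg/h

water in feed = 1620×0.543 = 879.66 kg/h.
After stage 1: water left = (1−0.322)×879.66 = 596.41; stream total = 1336.7 kg/h.
After stage 2: water left = (1−0.299)×596.41 = 418.08; final concentrate = 1158.4 kg/h.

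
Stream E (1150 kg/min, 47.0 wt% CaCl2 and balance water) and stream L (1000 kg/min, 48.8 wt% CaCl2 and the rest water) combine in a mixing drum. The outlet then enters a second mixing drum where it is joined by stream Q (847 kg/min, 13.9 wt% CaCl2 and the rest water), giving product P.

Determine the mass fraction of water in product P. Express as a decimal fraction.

0.618

Overall, product flow = 2997 kg/min.
water in = 1150×0.530 + 1000×0.512 + 847×0.861 = 1850.8 kg/min.
water fraction in P = 0.618.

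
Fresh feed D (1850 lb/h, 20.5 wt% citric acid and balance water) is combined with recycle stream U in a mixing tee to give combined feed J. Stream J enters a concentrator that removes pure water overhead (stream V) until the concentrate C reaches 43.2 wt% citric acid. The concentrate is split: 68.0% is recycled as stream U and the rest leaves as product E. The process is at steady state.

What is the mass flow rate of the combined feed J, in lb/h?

Overall citric acid balance (none leaves overhead): citric acid in fresh feed = citric acid in product, i.e. 1850×0.205 = (1−0.680)·C·0.432.
C = 379.25/(0.432×0.320) = 2743.4 lb/h.
Recycle U = 0.680×2743.4 = 1865.5 lb/h.
Combined feed J = 1850 + 1865.5 = 3715.5 lb/h.

3716 lb/h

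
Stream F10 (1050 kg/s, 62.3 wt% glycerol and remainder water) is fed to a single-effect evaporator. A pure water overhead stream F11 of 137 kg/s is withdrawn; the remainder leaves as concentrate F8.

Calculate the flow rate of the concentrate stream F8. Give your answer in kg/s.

913 kg/s

Concentrate = 1050 − 137 = 913 kg/s.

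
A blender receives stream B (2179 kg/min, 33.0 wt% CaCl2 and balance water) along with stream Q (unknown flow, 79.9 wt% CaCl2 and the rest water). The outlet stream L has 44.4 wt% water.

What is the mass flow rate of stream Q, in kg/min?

2027 kg/min

Let Q be the unknown flow. Total out = 2179 + Q.
water balance: 1459.9 + 0.201·Q = 0.444·(2179 + Q)
(0.201 − 0.444)·Q = 0.444×2179 − 1459.9 = -492.45
Q = -492.45 / -0.243 = 2026.6 kg/min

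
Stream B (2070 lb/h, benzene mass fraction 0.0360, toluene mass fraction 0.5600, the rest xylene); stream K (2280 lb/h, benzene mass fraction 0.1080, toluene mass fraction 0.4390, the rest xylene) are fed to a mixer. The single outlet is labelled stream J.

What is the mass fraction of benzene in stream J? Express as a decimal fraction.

0.0737

Total flow out = 2070 + 2280 = 4350 lb/h.
benzene in = 2070×0.036 + 2280×0.108 = 320.76 lb/h.
benzene mass fraction in J = 320.76/4350 = 0.0737.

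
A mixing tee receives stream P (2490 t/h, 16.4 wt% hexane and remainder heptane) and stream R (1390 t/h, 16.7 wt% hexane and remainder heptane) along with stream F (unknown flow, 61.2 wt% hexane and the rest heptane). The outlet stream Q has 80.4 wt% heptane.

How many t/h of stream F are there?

288.4 t/h

Let F be the unknown flow. Total out = 3880 + F.
heptane balance: 3239.5 + 0.388·F = 0.804·(3880 + F)
(0.388 − 0.804)·F = 0.804×3880 − 3239.5 = -119.99
F = -119.99 / -0.416 = 288.44 t/h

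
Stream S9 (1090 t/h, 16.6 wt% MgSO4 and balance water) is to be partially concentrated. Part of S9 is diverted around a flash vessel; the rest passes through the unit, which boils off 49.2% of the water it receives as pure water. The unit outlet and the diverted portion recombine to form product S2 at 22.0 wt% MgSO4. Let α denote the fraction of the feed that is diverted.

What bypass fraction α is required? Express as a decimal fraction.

All 1090×0.166 = 180.94 t/h of MgSO4 reaches S2, so S2 = 180.94/0.220 = 822.45 t/h and vapour = 267.55 t/h.
The evaporator receives (1−α)·1090 of feed at 0.834 water and removes 0.492 of that water:
0.492×0.834×(1−α)×1090 = 267.55
(1−α) = 267.55/447.26 = 0.5982;  α = 0.4018.

0.402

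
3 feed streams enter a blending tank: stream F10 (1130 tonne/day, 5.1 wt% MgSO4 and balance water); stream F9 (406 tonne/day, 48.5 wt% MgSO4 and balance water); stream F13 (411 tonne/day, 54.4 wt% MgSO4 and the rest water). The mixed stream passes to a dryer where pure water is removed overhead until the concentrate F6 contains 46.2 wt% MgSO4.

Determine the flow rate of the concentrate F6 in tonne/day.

1035 tonne/day

MgSO4 entering = 1130×0.051 + 406×0.485 + 411×0.544 = 478.12 tonne/day.
All MgSO4 reports to F6, so F6 = 478.12/0.462 = 1034.9 tonne/day.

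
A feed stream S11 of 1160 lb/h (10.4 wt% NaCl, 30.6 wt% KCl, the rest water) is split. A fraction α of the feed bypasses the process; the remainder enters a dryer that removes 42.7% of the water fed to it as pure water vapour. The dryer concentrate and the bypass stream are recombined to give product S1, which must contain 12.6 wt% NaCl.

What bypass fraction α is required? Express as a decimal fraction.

All 1160×0.104 = 120.64 lb/h of NaCl reaches S1, so S1 = 120.64/0.126 = 957.46 lb/h and vapour = 202.54 lb/h.
The evaporator receives (1−α)·1160 of feed at 0.590 water and removes 0.427 of that water:
0.427×0.590×(1−α)×1160 = 202.54
(1−α) = 202.54/292.24 = 0.6931;  α = 0.3069.

0.307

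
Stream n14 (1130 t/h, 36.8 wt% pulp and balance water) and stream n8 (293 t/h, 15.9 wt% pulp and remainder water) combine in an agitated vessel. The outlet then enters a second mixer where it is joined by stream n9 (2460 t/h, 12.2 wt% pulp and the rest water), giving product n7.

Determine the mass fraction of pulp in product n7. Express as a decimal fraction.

0.196

Overall, product flow = 3883 t/h.
pulp in = 1130×0.368 + 293×0.159 + 2460×0.122 = 762.55 t/h.
pulp fraction in n7 = 0.196.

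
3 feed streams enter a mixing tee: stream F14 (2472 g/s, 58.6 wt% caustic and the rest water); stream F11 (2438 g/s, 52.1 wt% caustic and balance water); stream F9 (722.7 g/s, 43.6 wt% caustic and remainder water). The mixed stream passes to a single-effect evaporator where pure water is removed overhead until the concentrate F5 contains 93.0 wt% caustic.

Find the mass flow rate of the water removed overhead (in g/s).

caustic entering = 2472×0.586 + 2438×0.521 + 722.7×0.436 = 3033.9 g/s.
All caustic reports to F5, so F5 = 3033.9/0.930 = 3262.2 g/s.
Total feed = 5632.7 g/s; overhead = 5632.7 − 3262.2 = 2370.5 g/s.

2370 g/s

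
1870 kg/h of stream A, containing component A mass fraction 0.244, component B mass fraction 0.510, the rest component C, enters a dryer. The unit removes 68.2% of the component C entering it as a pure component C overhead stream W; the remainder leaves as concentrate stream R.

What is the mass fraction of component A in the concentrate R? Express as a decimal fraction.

component A is not removed: 1870×0.244 = 456.28 kg/h of component A enters R.
component C entering = 1870×0.246 = 460.02 kg/h; overhead removed = 0.682×460.02 = 313.73 kg/h.
Concentrate = 1870 − 313.73 = 1556.3 kg/h.
Mass fraction = 456.28/1556.3 = 0.293.

0.293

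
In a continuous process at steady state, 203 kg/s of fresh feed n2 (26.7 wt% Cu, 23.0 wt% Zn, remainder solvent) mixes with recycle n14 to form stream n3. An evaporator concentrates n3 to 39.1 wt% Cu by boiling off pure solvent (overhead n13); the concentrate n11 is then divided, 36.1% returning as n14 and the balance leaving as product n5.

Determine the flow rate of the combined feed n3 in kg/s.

Overall Cu balance (none leaves overhead): Cu in fresh feed = Cu in product, i.e. 203×0.267 = (1−0.361)·n11·0.391.
n11 = 54.201/(0.391×0.639) = 216.94 kg/s.
Recycle n14 = 0.361×216.94 = 78.314 kg/s.
Combined feed n3 = 203 + 78.314 = 281.31 kg/s.

281.3 kg/s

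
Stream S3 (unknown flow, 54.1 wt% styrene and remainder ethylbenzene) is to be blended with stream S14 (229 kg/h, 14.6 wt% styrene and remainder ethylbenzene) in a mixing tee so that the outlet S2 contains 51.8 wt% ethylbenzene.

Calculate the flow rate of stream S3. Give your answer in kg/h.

1304 kg/h

Let S3 be the unknown flow. Total out = 229 + S3.
ethylbenzene balance: 195.57 + 0.459·S3 = 0.518·(229 + S3)
(0.459 − 0.518)·S3 = 0.518×229 − 195.57 = -76.944
S3 = -76.944 / -0.059 = 1304.1 kg/h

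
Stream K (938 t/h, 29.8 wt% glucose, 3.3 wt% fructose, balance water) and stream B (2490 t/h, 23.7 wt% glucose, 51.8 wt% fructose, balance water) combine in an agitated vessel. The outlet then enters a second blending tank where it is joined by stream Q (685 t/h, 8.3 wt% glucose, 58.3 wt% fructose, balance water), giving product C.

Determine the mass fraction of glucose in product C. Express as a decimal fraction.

Overall, product flow = 4113 t/h.
glucose in = 938×0.298 + 2490×0.237 + 685×0.083 = 926.51 t/h.
glucose fraction in C = 0.225.

0.225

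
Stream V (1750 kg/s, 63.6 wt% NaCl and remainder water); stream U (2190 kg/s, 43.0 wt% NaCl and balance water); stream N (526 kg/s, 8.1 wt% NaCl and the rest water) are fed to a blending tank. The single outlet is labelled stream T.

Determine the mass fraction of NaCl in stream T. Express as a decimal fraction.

0.4696

Total flow out = 1750 + 2190 + 526 = 4466 kg/s.
NaCl in = 1750×0.636 + 2190×0.430 + 526×0.081 = 2097.3 kg/s.
NaCl mass fraction in T = 2097.3/4466 = 0.4696.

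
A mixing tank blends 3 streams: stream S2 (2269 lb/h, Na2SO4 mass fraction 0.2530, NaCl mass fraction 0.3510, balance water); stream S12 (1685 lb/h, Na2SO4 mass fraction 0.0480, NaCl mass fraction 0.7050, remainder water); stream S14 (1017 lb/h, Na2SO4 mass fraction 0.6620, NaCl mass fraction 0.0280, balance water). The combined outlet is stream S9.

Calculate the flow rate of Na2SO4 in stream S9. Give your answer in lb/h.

1328 lb/h

Na2SO4 out = Na2SO4 in = 2269×0.253 + 1685×0.048 + 1017×0.662 = 1328.2 lb/h.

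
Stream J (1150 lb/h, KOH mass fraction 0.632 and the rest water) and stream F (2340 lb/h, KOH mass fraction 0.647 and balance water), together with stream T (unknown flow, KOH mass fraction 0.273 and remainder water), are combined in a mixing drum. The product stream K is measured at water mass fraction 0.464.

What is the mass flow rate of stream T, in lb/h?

Let T be the unknown flow. Total out = 3490 + T.
water balance: 1249.2 + 0.727·T = 0.464·(3490 + T)
(0.727 − 0.464)·T = 0.464×3490 − 1249.2 = 370.14
T = 370.14 / 0.263 = 1407.4 lb/h

1407 lb/h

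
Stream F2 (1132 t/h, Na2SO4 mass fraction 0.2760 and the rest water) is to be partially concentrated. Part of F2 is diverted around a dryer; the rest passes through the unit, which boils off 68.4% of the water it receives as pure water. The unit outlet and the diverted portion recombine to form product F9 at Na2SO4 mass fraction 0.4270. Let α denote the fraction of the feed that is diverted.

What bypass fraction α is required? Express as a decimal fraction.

All 1132×0.276 = 312.43 t/h of Na2SO4 reaches F9, so F9 = 312.43/0.427 = 731.69 t/h and vapour = 400.31 t/h.
The evaporator receives (1−α)·1132 of feed at 0.724 water and removes 0.684 of that water:
0.684×0.724×(1−α)×1132 = 400.31
(1−α) = 400.31/560.58 = 0.7141;  α = 0.2859.

0.286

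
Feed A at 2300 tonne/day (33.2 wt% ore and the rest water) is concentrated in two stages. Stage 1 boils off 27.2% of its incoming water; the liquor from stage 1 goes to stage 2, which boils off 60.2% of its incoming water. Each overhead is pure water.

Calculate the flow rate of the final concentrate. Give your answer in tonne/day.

1209 tonne/day

water in feed = 2300×0.668 = 1536.4 tonne/day.
After stage 1: water left = (1−0.272)×1536.4 = 1118.5; stream total = 1882.1 tonne/day.
After stage 2: water left = (1−0.602)×1118.5 = 445.16; final concentrate = 1208.8 tonne/day.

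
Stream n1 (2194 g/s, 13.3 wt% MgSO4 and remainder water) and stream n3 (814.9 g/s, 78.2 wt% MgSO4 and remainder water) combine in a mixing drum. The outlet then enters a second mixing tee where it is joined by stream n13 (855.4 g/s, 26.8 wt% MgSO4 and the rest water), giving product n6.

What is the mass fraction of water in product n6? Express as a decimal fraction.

Overall, product flow = 3864.3 g/s.
water in = 2194×0.867 + 814.9×0.218 + 855.4×0.732 = 2706 g/s.
water fraction in n6 = 0.700.

0.700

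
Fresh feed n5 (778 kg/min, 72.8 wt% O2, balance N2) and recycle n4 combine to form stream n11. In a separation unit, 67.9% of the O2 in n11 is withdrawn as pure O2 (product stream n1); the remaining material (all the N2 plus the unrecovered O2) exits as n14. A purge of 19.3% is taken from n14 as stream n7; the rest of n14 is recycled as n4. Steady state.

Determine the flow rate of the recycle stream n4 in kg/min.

N2 enters only via n5 and leaves only via the purge: 778×0.272 = 0.193×(N2 in n14), and the separation unit passes all N2, so N2 in n11 = N2 in n14 = 1096.5 kg/min.
O2 in n11: m_A = 778×0.728 + (1−0.193)·(1−0.679)·m_A, so m_A = 566.38/0.7410 = 764.4 kg/min.
n14 = (1−0.679)×764.4 + 1096.5 = 1341.8 kg/min.
Recycle n4 = (1−0.193)×1341.8 = 1082.9 kg/min.

1083 kg/min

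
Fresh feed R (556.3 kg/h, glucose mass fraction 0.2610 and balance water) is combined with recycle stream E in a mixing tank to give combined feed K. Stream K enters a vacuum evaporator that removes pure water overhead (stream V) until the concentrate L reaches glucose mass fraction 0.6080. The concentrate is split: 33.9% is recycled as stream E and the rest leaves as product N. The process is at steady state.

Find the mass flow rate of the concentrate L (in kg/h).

Overall glucose balance (none leaves overhead): glucose in fresh feed = glucose in product, i.e. 556.3×0.261 = (1−0.339)·L·0.608.
L = 145.19/(0.608×0.661) = 361.28 kg/h.

361.3 kg/h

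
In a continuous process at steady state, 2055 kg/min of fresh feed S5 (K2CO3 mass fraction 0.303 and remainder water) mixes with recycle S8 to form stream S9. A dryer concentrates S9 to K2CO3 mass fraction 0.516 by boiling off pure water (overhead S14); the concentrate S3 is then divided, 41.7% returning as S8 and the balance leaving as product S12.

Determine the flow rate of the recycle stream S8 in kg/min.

863.1 kg/min

Overall K2CO3 balance (none leaves overhead): K2CO3 in fresh feed = K2CO3 in product, i.e. 2055×0.303 = (1−0.417)·S3·0.516.
S3 = 622.66/(0.516×0.583) = 2069.8 kg/min.
Recycle S8 = 0.417×2069.8 = 863.12 kg/min.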